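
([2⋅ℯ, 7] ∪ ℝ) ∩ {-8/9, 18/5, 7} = {-8/9, 18/5, 7}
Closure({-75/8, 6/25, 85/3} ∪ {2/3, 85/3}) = {-75/8, 6/25, 2/3, 85/3}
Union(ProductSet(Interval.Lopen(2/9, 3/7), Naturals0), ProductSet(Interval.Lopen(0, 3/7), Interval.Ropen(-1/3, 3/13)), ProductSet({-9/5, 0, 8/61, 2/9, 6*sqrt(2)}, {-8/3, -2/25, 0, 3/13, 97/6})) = Union(ProductSet({-9/5, 0, 8/61, 2/9, 6*sqrt(2)}, {-8/3, -2/25, 0, 3/13, 97/6}), ProductSet(Interval.Lopen(0, 3/7), Interval.Ropen(-1/3, 3/13)), ProductSet(Interval.Lopen(2/9, 3/7), Naturals0))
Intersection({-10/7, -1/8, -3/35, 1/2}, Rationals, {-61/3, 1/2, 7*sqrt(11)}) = {1/2}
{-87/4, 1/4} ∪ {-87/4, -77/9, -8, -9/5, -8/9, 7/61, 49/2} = {-87/4, -77/9, -8, -9/5, -8/9, 7/61, 1/4, 49/2}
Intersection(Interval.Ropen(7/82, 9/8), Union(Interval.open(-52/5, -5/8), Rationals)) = Intersection(Interval.Ropen(7/82, 9/8), Rationals)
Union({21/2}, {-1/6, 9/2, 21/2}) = {-1/6, 9/2, 21/2}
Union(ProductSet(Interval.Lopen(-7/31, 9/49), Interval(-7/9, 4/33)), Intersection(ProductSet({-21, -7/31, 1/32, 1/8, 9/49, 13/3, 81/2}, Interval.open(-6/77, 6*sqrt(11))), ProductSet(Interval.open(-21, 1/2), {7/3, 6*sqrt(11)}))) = Union(ProductSet({-7/31, 1/32, 1/8, 9/49}, {7/3}), ProductSet(Interval.Lopen(-7/31, 9/49), Interval(-7/9, 4/33)))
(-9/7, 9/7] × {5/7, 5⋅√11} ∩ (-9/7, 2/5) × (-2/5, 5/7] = (-9/7, 2/5) × {5/7}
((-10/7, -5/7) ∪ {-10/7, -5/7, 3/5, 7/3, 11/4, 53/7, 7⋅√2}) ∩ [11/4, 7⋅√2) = {11/4, 53/7}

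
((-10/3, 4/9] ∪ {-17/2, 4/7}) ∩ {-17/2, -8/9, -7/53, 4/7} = {-17/2, -8/9, -7/53, 4/7}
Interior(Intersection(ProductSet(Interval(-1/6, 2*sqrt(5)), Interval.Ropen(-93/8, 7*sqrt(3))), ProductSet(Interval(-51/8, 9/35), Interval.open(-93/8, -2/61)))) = ProductSet(Interval.open(-1/6, 9/35), Interval.open(-93/8, -2/61))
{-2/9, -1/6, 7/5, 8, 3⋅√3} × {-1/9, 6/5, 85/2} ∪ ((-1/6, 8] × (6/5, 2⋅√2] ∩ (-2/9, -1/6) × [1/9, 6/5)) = {-2/9, -1/6, 7/5, 8, 3⋅√3} × {-1/9, 6/5, 85/2}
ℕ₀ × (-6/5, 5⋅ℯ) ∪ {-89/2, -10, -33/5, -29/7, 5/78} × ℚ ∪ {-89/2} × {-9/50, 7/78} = ({-89/2, -10, -33/5, -29/7, 5/78} × ℚ) ∪ (ℕ₀ × (-6/5, 5⋅ℯ))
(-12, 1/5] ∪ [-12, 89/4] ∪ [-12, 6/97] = [-12, 89/4]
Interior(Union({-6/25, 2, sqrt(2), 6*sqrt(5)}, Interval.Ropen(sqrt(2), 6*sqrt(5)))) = Interval.open(sqrt(2), 6*sqrt(5))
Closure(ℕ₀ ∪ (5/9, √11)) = ℕ₀ ∪ [5/9, √11] ∪ (ℕ₀ \ (5/9, √11))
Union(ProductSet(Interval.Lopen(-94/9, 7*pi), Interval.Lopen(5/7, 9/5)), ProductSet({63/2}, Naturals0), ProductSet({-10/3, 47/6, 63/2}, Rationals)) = Union(ProductSet({-10/3, 47/6, 63/2}, Rationals), ProductSet(Interval.Lopen(-94/9, 7*pi), Interval.Lopen(5/7, 9/5)))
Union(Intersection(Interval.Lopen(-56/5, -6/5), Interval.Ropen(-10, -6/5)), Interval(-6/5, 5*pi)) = Interval(-10, 5*pi)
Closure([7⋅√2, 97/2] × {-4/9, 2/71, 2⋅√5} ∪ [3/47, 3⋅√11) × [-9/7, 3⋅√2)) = ({3/47, 3⋅√11} × [-9/7, 3⋅√2]) ∪ ([3/47, 3⋅√11] × {-9/7, 3⋅√2}) ∪ ([7⋅√2, 97/2] × {-4/9, 2/71, 2⋅√5}) ∪ ([3/47, 3⋅√11) × [-9/7, 3⋅√2))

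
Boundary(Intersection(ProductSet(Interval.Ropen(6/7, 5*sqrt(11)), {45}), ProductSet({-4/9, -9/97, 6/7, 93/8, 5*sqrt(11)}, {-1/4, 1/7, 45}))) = ProductSet({6/7, 93/8}, {45})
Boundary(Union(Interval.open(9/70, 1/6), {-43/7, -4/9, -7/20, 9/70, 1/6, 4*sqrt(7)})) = {-43/7, -4/9, -7/20, 9/70, 1/6, 4*sqrt(7)}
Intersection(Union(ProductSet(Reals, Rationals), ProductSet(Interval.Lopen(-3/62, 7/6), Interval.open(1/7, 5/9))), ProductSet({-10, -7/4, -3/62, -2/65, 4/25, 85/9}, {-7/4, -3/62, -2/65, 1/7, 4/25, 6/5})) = ProductSet({-10, -7/4, -3/62, -2/65, 4/25, 85/9}, {-7/4, -3/62, -2/65, 1/7, 4/25, 6/5})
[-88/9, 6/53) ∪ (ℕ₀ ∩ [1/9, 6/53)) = [-88/9, 6/53)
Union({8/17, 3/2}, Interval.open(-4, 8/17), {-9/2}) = Union({-9/2, 3/2}, Interval.Lopen(-4, 8/17))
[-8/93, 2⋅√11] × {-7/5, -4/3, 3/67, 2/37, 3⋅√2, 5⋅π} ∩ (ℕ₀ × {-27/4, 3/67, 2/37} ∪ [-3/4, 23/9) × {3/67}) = ([-8/93, 23/9) × {3/67}) ∪ ({0, 1, …, 6} × {3/67, 2/37})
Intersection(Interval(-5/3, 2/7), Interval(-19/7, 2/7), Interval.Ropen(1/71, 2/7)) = Interval.Ropen(1/71, 2/7)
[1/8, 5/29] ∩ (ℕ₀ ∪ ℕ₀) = ∅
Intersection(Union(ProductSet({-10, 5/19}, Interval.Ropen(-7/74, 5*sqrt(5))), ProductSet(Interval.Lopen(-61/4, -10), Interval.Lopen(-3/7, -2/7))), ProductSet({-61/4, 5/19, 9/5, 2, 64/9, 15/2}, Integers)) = ProductSet({5/19}, Range(0, 12, 1))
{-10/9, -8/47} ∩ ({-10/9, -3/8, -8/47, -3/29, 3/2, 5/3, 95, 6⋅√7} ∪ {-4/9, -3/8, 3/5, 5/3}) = {-10/9, -8/47}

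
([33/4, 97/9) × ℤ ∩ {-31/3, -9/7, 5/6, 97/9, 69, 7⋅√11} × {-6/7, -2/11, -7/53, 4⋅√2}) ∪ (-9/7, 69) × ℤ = (-9/7, 69) × ℤ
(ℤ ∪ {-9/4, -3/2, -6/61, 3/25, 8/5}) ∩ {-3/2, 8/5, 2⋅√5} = {-3/2, 8/5}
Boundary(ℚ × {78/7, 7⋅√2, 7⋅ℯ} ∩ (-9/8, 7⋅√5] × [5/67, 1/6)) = ∅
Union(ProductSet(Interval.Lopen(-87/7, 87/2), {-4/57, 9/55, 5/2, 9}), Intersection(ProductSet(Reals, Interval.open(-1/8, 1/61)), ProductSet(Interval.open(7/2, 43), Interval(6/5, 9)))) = ProductSet(Interval.Lopen(-87/7, 87/2), {-4/57, 9/55, 5/2, 9})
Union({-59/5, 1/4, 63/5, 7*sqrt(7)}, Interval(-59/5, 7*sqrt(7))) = Interval(-59/5, 7*sqrt(7))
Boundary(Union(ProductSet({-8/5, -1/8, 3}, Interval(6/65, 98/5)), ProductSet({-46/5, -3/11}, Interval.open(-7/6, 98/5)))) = Union(ProductSet({-46/5, -3/11}, Interval(-7/6, 98/5)), ProductSet({-8/5, -1/8, 3}, Interval(6/65, 98/5)))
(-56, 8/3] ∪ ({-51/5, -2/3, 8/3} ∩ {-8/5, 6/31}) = (-56, 8/3]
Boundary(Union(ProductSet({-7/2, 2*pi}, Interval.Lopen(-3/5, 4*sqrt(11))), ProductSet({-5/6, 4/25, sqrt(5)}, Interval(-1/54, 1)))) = Union(ProductSet({-7/2, 2*pi}, Interval(-3/5, 4*sqrt(11))), ProductSet({-5/6, 4/25, sqrt(5)}, Interval(-1/54, 1)))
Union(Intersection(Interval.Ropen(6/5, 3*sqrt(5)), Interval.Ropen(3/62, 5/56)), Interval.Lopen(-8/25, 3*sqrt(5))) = Interval.Lopen(-8/25, 3*sqrt(5))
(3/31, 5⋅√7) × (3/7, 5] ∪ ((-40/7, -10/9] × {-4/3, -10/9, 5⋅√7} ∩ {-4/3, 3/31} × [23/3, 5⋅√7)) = (3/31, 5⋅√7) × (3/7, 5]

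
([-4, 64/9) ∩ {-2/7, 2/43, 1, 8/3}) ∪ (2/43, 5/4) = {-2/7, 8/3} ∪ [2/43, 5/4)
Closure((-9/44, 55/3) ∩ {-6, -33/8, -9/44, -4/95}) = {-4/95}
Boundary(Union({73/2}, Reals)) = EmptySet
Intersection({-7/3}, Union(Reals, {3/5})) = {-7/3}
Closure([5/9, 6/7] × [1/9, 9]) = [5/9, 6/7] × [1/9, 9]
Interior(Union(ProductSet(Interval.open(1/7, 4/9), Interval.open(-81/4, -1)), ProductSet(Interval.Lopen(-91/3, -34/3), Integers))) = ProductSet(Interval.open(1/7, 4/9), Interval.open(-81/4, -1))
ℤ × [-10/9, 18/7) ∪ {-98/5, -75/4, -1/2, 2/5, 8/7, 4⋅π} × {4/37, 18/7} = (ℤ × [-10/9, 18/7)) ∪ ({-98/5, -75/4, -1/2, 2/5, 8/7, 4⋅π} × {4/37, 18/7})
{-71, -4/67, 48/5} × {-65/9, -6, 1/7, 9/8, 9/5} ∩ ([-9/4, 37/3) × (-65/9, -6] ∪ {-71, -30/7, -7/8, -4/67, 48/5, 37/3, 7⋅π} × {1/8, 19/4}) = {-4/67, 48/5} × {-6}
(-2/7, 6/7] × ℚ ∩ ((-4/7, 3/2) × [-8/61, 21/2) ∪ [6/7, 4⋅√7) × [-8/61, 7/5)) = (-2/7, 6/7] × (ℚ ∩ [-8/61, 21/2))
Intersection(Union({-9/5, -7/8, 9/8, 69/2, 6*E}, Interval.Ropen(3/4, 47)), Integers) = Range(1, 47, 1)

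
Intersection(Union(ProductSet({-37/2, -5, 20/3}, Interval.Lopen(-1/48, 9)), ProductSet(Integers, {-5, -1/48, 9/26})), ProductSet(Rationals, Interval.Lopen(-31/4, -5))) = ProductSet(Integers, {-5})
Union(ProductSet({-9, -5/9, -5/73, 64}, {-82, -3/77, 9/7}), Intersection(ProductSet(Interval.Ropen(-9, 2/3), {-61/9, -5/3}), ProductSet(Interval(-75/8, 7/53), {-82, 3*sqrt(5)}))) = ProductSet({-9, -5/9, -5/73, 64}, {-82, -3/77, 9/7})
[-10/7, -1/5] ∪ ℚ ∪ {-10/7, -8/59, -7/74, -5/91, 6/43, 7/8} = ℚ ∪ [-10/7, -1/5]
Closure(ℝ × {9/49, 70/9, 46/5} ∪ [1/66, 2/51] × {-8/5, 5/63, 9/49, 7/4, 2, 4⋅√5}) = (ℝ × {9/49, 70/9, 46/5}) ∪ ([1/66, 2/51] × {-8/5, 5/63, 9/49, 7/4, 2, 4⋅√5})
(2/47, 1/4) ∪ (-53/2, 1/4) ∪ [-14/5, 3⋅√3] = (-53/2, 3⋅√3]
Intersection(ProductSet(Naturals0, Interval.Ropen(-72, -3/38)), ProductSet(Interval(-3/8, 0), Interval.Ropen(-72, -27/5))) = ProductSet(Range(0, 1, 1), Interval.Ropen(-72, -27/5))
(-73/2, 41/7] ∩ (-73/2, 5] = (-73/2, 5]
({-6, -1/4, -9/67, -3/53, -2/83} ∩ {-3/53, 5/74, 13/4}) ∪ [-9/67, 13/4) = [-9/67, 13/4)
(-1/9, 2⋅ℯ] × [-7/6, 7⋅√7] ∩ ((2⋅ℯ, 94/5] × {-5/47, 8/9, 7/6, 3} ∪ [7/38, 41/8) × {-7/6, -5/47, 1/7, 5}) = [7/38, 41/8) × {-7/6, -5/47, 1/7, 5}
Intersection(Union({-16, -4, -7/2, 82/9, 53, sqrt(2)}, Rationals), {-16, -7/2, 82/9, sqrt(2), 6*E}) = {-16, -7/2, 82/9, sqrt(2)}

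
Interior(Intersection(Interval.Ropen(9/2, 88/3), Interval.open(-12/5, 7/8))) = EmptySet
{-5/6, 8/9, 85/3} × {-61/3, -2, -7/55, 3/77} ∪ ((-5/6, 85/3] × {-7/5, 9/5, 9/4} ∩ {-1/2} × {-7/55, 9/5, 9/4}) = ({-1/2} × {9/5, 9/4}) ∪ ({-5/6, 8/9, 85/3} × {-61/3, -2, -7/55, 3/77})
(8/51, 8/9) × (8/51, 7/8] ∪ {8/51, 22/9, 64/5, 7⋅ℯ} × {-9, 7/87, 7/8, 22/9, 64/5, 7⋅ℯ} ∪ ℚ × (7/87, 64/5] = (ℚ × (7/87, 64/5]) ∪ ((8/51, 8/9) × (8/51, 7/8]) ∪ ({8/51, 22/9, 64/5, 7⋅ℯ} × {-9, 7/87, 7/8, 22/9, 64/5, 7⋅ℯ})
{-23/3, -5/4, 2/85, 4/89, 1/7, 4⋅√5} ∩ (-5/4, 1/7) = {2/85, 4/89}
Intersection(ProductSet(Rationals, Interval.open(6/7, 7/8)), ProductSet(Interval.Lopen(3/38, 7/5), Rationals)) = ProductSet(Intersection(Interval.Lopen(3/38, 7/5), Rationals), Intersection(Interval.open(6/7, 7/8), Rationals))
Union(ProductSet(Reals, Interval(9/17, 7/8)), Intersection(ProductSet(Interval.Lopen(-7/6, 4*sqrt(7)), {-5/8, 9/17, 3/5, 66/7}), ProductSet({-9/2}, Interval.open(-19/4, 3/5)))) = ProductSet(Reals, Interval(9/17, 7/8))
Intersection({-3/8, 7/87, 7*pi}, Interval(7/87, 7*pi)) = {7/87, 7*pi}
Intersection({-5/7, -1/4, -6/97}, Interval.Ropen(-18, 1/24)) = {-5/7, -1/4, -6/97}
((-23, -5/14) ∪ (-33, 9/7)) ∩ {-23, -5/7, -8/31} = {-23, -5/7, -8/31}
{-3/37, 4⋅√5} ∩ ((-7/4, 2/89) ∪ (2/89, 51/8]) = {-3/37}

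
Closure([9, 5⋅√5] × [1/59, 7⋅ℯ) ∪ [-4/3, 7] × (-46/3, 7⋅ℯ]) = ([-4/3, 7] × [-46/3, 7⋅ℯ]) ∪ ([9, 5⋅√5] × [1/59, 7⋅ℯ])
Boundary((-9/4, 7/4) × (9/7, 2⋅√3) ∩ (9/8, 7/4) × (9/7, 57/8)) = ({9/8, 7/4} × [9/7, 2⋅√3]) ∪ ([9/8, 7/4] × {9/7, 2⋅√3})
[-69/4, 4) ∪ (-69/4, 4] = [-69/4, 4]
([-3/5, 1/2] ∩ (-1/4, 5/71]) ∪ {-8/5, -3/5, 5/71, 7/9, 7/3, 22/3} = {-8/5, -3/5, 7/9, 7/3, 22/3} ∪ (-1/4, 5/71]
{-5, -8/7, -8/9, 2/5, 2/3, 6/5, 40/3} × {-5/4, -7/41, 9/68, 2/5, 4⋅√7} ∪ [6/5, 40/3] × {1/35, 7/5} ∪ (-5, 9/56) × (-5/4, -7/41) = ([6/5, 40/3] × {1/35, 7/5}) ∪ ((-5, 9/56) × (-5/4, -7/41)) ∪ ({-5, -8/7, -8/9, 2/5, 2/3, 6/5, 40/3} × {-5/4, -7/41, 9/68, 2/5, 4⋅√7})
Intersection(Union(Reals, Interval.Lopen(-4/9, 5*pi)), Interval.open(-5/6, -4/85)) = Interval.open(-5/6, -4/85)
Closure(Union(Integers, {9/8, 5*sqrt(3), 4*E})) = Union({9/8, 5*sqrt(3), 4*E}, Integers)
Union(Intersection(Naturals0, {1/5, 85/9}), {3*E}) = {3*E}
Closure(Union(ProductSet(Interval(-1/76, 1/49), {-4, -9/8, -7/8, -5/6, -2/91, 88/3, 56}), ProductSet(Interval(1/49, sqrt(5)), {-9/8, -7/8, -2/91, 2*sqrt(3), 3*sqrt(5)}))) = Union(ProductSet(Interval(-1/76, 1/49), {-4, -9/8, -7/8, -5/6, -2/91, 88/3, 56}), ProductSet(Interval(1/49, sqrt(5)), {-9/8, -7/8, -2/91, 2*sqrt(3), 3*sqrt(5)}))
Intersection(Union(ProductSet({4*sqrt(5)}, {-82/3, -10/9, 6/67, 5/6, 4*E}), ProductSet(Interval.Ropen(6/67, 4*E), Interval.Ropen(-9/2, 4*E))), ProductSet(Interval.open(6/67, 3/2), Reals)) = ProductSet(Interval.open(6/67, 3/2), Interval.Ropen(-9/2, 4*E))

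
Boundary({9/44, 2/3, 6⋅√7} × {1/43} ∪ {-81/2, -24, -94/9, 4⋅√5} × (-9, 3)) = ({9/44, 2/3, 6⋅√7} × {1/43}) ∪ ({-81/2, -24, -94/9, 4⋅√5} × [-9, 3])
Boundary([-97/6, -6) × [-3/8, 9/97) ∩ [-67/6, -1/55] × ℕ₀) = [-67/6, -6] × {0}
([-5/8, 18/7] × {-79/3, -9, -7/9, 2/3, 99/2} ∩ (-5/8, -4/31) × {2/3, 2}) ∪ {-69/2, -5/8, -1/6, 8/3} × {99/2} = ({-69/2, -5/8, -1/6, 8/3} × {99/2}) ∪ ((-5/8, -4/31) × {2/3})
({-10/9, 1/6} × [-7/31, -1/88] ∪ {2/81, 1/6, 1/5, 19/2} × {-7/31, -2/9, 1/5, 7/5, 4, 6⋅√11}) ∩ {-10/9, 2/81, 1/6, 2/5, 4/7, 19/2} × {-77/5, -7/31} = {-10/9, 2/81, 1/6, 19/2} × {-7/31}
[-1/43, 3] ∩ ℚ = ℚ ∩ [-1/43, 3]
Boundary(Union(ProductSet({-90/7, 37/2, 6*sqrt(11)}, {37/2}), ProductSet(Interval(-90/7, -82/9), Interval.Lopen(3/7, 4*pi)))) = Union(ProductSet({-90/7, -82/9}, Interval(3/7, 4*pi)), ProductSet({-90/7, 37/2, 6*sqrt(11)}, {37/2}), ProductSet(Interval(-90/7, -82/9), {3/7, 4*pi}))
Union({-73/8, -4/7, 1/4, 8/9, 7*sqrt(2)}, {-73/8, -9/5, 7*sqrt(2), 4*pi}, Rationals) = Union({7*sqrt(2), 4*pi}, Rationals)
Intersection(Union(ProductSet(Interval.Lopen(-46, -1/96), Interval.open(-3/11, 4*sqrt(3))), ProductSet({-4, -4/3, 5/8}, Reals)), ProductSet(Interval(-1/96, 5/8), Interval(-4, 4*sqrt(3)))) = Union(ProductSet({-1/96}, Interval.open(-3/11, 4*sqrt(3))), ProductSet({5/8}, Interval(-4, 4*sqrt(3))))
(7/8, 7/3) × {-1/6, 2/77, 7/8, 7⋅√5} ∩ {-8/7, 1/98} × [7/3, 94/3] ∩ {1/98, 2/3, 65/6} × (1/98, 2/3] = ∅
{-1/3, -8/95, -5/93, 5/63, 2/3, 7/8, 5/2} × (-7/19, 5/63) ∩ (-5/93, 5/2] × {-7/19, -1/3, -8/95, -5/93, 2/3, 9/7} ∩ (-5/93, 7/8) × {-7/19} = ∅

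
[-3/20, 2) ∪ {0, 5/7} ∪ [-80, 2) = [-80, 2)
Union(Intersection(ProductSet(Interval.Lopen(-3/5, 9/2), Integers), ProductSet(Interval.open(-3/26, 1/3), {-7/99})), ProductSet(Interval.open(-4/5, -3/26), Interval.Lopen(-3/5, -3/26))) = ProductSet(Interval.open(-4/5, -3/26), Interval.Lopen(-3/5, -3/26))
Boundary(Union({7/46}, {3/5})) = {7/46, 3/5}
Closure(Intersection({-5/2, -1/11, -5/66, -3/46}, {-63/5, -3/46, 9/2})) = {-3/46}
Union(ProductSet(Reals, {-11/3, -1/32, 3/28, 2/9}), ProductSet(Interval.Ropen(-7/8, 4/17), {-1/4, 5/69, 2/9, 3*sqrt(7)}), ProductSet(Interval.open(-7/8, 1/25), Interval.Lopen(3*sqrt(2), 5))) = Union(ProductSet(Interval.open(-7/8, 1/25), Interval.Lopen(3*sqrt(2), 5)), ProductSet(Interval.Ropen(-7/8, 4/17), {-1/4, 5/69, 2/9, 3*sqrt(7)}), ProductSet(Reals, {-11/3, -1/32, 3/28, 2/9}))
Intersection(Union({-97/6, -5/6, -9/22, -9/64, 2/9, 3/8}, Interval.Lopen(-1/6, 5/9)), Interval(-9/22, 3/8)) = Union({-9/22}, Interval.Lopen(-1/6, 3/8))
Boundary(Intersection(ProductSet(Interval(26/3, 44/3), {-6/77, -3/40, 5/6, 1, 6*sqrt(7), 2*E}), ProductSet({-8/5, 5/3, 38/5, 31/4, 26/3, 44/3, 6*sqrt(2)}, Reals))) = ProductSet({26/3, 44/3}, {-6/77, -3/40, 5/6, 1, 6*sqrt(7), 2*E})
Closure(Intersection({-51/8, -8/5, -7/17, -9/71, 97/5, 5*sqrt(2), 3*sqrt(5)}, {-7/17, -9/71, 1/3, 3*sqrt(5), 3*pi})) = {-7/17, -9/71, 3*sqrt(5)}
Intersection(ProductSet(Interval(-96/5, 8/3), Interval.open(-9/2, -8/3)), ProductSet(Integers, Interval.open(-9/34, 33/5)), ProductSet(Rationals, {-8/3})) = EmptySet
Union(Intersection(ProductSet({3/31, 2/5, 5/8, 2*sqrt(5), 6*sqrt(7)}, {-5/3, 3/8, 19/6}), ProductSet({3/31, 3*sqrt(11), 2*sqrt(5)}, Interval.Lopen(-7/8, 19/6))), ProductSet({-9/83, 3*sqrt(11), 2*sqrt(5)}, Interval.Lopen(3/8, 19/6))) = Union(ProductSet({3/31, 2*sqrt(5)}, {3/8, 19/6}), ProductSet({-9/83, 3*sqrt(11), 2*sqrt(5)}, Interval.Lopen(3/8, 19/6)))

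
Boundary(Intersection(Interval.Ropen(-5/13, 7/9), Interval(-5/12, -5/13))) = {-5/13}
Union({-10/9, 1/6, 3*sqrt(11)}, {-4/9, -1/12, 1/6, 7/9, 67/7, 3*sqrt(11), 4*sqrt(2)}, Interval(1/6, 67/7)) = Union({-10/9, -4/9, -1/12, 3*sqrt(11)}, Interval(1/6, 67/7))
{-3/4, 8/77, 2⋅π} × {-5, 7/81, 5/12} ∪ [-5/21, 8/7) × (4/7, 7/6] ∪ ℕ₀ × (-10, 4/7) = (ℕ₀ × (-10, 4/7)) ∪ ({-3/4, 8/77, 2⋅π} × {-5, 7/81, 5/12}) ∪ ([-5/21, 8/7) × (4/7, 7/6])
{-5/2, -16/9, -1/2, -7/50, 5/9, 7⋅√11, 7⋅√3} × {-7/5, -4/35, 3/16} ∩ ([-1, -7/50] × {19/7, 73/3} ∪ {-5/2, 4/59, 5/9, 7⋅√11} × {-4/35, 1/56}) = {-5/2, 5/9, 7⋅√11} × {-4/35}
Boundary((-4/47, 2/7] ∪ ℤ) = {-4/47, 2/7} ∪ (ℤ \ (-4/47, 2/7))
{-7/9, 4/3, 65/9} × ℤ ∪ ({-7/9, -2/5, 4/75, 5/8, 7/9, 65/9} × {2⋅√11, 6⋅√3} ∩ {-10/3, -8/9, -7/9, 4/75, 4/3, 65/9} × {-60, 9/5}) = {-7/9, 4/3, 65/9} × ℤ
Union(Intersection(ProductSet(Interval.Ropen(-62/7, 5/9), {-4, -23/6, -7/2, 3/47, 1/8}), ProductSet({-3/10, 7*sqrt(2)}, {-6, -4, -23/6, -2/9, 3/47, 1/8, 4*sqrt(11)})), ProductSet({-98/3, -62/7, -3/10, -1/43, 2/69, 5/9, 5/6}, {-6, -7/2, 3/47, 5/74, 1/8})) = Union(ProductSet({-3/10}, {-4, -23/6, 3/47, 1/8}), ProductSet({-98/3, -62/7, -3/10, -1/43, 2/69, 5/9, 5/6}, {-6, -7/2, 3/47, 5/74, 1/8}))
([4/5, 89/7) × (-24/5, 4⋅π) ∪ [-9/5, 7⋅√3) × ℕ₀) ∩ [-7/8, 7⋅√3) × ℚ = ([-7/8, 7⋅√3) × ℕ₀) ∪ ([4/5, 7⋅√3) × (ℚ ∩ (-24/5, 4⋅π)))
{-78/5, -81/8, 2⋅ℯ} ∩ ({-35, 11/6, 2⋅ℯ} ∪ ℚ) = {-78/5, -81/8, 2⋅ℯ}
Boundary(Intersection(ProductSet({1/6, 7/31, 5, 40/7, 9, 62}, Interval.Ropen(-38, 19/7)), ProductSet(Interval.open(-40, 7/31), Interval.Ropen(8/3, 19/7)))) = ProductSet({1/6}, Interval(8/3, 19/7))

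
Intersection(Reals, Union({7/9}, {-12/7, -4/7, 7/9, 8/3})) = {-12/7, -4/7, 7/9, 8/3}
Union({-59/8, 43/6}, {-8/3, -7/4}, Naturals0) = Union({-59/8, -8/3, -7/4, 43/6}, Naturals0)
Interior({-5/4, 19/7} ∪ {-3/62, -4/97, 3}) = ∅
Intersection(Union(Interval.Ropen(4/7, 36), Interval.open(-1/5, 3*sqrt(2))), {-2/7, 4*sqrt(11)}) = {4*sqrt(11)}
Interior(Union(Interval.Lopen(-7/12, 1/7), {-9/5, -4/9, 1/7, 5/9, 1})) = Interval.open(-7/12, 1/7)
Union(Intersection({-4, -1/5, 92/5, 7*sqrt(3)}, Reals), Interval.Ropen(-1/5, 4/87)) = Union({-4, 92/5, 7*sqrt(3)}, Interval.Ropen(-1/5, 4/87))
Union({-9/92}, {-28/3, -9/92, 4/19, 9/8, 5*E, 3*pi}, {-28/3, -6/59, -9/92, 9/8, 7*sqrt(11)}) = {-28/3, -6/59, -9/92, 4/19, 9/8, 7*sqrt(11), 5*E, 3*pi}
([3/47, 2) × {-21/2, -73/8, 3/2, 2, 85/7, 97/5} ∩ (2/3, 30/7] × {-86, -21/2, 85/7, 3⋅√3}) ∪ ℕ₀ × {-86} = (ℕ₀ × {-86}) ∪ ((2/3, 2) × {-21/2, 85/7})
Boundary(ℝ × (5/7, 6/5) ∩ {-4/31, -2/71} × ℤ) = {-4/31, -2/71} × {1}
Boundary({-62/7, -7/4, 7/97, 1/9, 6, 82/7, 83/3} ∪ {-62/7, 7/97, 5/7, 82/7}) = {-62/7, -7/4, 7/97, 1/9, 5/7, 6, 82/7, 83/3}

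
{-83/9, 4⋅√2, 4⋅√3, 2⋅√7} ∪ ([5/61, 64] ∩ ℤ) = {-83/9, 4⋅√2, 4⋅√3, 2⋅√7} ∪ {1, 2, …, 64}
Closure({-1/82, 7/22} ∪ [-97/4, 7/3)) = [-97/4, 7/3]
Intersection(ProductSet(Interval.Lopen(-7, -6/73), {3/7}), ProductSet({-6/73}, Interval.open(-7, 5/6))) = ProductSet({-6/73}, {3/7})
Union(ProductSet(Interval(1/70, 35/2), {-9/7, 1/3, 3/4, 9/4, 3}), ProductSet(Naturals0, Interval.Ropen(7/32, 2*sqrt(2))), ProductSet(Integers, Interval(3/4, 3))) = Union(ProductSet(Integers, Interval(3/4, 3)), ProductSet(Interval(1/70, 35/2), {-9/7, 1/3, 3/4, 9/4, 3}), ProductSet(Naturals0, Interval.Ropen(7/32, 2*sqrt(2))))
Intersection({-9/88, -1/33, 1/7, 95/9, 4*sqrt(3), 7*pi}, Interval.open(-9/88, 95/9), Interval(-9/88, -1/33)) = {-1/33}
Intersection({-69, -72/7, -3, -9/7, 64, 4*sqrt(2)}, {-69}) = {-69}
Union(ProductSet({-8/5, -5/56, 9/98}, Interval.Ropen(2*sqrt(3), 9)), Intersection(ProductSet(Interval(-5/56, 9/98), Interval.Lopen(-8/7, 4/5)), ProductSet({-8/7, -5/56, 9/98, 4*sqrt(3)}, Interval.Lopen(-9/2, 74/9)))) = Union(ProductSet({-5/56, 9/98}, Interval.Lopen(-8/7, 4/5)), ProductSet({-8/5, -5/56, 9/98}, Interval.Ropen(2*sqrt(3), 9)))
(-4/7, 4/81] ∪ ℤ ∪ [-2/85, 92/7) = ℤ ∪ (-4/7, 92/7)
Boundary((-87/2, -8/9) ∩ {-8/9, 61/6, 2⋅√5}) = ∅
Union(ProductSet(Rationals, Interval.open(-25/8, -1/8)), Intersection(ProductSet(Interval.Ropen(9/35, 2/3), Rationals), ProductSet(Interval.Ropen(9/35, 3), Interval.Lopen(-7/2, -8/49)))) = Union(ProductSet(Interval.Ropen(9/35, 2/3), Intersection(Interval.Lopen(-7/2, -8/49), Rationals)), ProductSet(Rationals, Interval.open(-25/8, -1/8)))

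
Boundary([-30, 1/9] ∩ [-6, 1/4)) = {-6, 1/9}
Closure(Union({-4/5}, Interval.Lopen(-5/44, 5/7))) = Union({-4/5}, Interval(-5/44, 5/7))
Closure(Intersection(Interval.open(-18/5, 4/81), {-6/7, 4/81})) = {-6/7}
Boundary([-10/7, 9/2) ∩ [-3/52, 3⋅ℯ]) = {-3/52, 9/2}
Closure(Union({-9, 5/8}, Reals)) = Reals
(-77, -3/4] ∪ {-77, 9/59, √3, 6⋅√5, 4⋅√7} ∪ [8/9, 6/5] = [-77, -3/4] ∪ {9/59, √3, 6⋅√5, 4⋅√7} ∪ [8/9, 6/5]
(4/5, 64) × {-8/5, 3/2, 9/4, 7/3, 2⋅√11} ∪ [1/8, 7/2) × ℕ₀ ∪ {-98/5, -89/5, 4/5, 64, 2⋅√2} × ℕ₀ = (({-98/5, -89/5, 64} ∪ [1/8, 7/2)) × ℕ₀) ∪ ((4/5, 64) × {-8/5, 3/2, 9/4, 7/3, 2⋅√11})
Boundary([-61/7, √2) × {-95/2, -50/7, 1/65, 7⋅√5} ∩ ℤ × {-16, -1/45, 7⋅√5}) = {-8, -7, …, 1} × {7⋅√5}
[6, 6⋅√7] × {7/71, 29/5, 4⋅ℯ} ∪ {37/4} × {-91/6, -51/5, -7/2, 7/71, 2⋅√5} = ({37/4} × {-91/6, -51/5, -7/2, 7/71, 2⋅√5}) ∪ ([6, 6⋅√7] × {7/71, 29/5, 4⋅ℯ})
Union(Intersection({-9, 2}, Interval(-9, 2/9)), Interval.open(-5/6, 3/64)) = Union({-9}, Interval.open(-5/6, 3/64))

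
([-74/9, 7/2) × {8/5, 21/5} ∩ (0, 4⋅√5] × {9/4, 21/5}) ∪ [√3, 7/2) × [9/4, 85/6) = ((0, 7/2) × {21/5}) ∪ ([√3, 7/2) × [9/4, 85/6))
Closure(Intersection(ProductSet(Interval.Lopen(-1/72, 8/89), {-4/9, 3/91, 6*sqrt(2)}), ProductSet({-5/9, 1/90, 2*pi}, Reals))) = ProductSet({1/90}, {-4/9, 3/91, 6*sqrt(2)})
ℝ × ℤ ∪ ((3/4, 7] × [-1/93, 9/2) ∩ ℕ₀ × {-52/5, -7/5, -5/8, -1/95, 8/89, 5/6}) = (ℝ × ℤ) ∪ ({1, 2, …, 7} × {-1/95, 8/89, 5/6})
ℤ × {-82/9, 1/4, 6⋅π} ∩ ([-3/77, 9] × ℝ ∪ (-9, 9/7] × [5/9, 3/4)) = {0, 1, …, 9} × {-82/9, 1/4, 6⋅π}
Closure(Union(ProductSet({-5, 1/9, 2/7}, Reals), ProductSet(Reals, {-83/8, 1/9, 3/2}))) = Union(ProductSet({-5, 1/9, 2/7}, Reals), ProductSet(Reals, {-83/8, 1/9, 3/2}))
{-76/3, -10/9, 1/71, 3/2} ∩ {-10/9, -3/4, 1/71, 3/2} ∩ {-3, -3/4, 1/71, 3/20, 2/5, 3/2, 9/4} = {1/71, 3/2}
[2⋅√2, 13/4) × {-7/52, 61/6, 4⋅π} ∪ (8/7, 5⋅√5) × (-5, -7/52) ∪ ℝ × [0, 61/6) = (ℝ × [0, 61/6)) ∪ ((8/7, 5⋅√5) × (-5, -7/52)) ∪ ([2⋅√2, 13/4) × {-7/52, 61/6, 4⋅π})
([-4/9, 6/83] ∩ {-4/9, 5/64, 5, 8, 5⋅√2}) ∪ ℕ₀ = {-4/9} ∪ ℕ₀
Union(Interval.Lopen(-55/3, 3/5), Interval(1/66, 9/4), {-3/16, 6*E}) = Union({6*E}, Interval.Lopen(-55/3, 9/4))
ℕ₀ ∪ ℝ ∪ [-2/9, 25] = (-∞, ∞)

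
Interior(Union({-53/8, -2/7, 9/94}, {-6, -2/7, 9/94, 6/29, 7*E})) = EmptySet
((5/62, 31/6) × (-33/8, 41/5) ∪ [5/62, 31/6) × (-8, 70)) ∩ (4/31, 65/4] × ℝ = (4/31, 31/6) × (-8, 70)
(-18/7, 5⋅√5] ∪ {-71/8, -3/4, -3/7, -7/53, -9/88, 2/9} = {-71/8} ∪ (-18/7, 5⋅√5]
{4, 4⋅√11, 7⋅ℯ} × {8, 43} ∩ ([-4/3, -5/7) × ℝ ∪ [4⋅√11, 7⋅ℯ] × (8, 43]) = {4⋅√11, 7⋅ℯ} × {43}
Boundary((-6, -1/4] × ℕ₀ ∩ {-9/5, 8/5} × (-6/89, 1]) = {-9/5} × {0, 1}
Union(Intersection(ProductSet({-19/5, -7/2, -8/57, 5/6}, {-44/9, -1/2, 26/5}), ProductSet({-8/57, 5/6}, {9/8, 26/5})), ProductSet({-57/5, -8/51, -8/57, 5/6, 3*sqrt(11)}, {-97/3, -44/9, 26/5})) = ProductSet({-57/5, -8/51, -8/57, 5/6, 3*sqrt(11)}, {-97/3, -44/9, 26/5})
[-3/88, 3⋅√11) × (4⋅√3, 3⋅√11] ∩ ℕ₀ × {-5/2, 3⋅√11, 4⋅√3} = {0, 1, …, 9} × {3⋅√11}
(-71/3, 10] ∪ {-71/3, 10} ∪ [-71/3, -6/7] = [-71/3, 10]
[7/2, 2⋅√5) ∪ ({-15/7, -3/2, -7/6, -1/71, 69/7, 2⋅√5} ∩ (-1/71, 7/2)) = [7/2, 2⋅√5)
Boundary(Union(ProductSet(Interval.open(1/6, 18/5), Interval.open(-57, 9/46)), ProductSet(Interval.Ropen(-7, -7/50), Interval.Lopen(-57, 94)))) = Union(ProductSet({-7, -7/50}, Interval(-57, 94)), ProductSet({1/6, 18/5}, Interval(-57, 9/46)), ProductSet(Interval(-7, -7/50), {-57, 94}), ProductSet(Interval(1/6, 18/5), {-57, 9/46}))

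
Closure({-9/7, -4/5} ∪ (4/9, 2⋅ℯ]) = {-9/7, -4/5} ∪ [4/9, 2⋅ℯ]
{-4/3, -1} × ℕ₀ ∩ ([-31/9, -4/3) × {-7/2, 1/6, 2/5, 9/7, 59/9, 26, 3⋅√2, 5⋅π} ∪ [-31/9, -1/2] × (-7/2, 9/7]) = {-4/3, -1} × {0, 1}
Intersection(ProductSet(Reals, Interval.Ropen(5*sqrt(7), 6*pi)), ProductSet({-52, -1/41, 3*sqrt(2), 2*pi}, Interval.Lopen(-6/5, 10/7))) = EmptySet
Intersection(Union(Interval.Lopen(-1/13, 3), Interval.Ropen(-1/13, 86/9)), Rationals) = Intersection(Interval.Ropen(-1/13, 86/9), Rationals)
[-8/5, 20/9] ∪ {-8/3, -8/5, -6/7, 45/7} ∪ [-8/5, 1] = {-8/3, 45/7} ∪ [-8/5, 20/9]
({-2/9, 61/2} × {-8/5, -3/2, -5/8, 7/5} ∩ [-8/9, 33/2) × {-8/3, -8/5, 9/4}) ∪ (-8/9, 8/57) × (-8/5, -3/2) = ({-2/9} × {-8/5}) ∪ ((-8/9, 8/57) × (-8/5, -3/2))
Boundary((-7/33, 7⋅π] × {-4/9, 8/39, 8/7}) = [-7/33, 7⋅π] × {-4/9, 8/39, 8/7}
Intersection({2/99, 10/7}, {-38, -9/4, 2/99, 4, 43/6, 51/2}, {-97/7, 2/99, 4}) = {2/99}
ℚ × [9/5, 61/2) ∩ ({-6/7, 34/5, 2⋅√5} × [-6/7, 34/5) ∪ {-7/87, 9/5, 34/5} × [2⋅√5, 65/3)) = ({-6/7, 34/5} × [9/5, 34/5)) ∪ ({-7/87, 9/5, 34/5} × [2⋅√5, 65/3))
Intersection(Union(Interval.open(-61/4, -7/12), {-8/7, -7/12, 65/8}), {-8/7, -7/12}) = {-8/7, -7/12}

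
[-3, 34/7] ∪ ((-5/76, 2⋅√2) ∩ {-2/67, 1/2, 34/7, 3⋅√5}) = [-3, 34/7]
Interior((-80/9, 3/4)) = (-80/9, 3/4)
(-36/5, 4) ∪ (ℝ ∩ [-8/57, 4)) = (-36/5, 4)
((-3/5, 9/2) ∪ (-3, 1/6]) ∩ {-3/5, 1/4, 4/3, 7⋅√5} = {-3/5, 1/4, 4/3}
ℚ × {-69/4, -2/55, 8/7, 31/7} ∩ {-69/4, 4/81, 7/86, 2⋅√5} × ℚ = {-69/4, 4/81, 7/86} × {-69/4, -2/55, 8/7, 31/7}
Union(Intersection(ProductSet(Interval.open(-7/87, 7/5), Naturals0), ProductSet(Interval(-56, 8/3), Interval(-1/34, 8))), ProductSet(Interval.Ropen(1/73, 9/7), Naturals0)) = Union(ProductSet(Interval.open(-7/87, 7/5), Range(0, 9, 1)), ProductSet(Interval.Ropen(1/73, 9/7), Naturals0))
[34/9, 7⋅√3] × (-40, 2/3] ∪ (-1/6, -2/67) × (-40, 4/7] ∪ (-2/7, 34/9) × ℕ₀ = ((-2/7, 34/9) × ℕ₀) ∪ ((-1/6, -2/67) × (-40, 4/7]) ∪ ([34/9, 7⋅√3] × (-40, 2/3])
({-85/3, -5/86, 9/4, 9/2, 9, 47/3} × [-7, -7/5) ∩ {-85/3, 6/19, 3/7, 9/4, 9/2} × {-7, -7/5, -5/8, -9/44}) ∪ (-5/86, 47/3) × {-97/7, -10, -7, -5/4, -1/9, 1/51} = ({-85/3, 9/4, 9/2} × {-7}) ∪ ((-5/86, 47/3) × {-97/7, -10, -7, -5/4, -1/9, 1/51})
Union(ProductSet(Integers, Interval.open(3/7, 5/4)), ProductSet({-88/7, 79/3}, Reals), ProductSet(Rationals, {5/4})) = Union(ProductSet({-88/7, 79/3}, Reals), ProductSet(Integers, Interval.open(3/7, 5/4)), ProductSet(Rationals, {5/4}))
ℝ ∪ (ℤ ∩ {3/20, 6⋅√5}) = ℝ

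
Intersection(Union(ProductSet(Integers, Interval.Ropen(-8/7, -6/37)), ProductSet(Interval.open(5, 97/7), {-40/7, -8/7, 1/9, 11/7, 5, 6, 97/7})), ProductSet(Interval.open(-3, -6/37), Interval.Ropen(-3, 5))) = ProductSet(Range(-2, 0, 1), Interval.Ropen(-8/7, -6/37))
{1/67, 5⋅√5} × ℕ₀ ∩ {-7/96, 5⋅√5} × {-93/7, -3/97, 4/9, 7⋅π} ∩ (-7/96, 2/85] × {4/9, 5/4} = ∅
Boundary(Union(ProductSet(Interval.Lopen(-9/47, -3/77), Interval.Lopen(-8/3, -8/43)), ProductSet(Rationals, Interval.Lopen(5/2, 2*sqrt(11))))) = Union(ProductSet({-9/47, -3/77}, Interval(-8/3, -8/43)), ProductSet(Interval(-9/47, -3/77), {-8/3, -8/43}), ProductSet(Interval(-oo, oo), Interval(5/2, 2*sqrt(11))))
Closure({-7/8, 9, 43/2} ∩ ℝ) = {-7/8, 9, 43/2}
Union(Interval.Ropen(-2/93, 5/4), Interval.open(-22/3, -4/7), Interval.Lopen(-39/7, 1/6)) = Interval.open(-22/3, 5/4)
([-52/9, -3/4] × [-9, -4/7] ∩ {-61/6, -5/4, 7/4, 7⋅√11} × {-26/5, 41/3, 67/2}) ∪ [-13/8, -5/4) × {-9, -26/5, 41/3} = ({-5/4} × {-26/5}) ∪ ([-13/8, -5/4) × {-9, -26/5, 41/3})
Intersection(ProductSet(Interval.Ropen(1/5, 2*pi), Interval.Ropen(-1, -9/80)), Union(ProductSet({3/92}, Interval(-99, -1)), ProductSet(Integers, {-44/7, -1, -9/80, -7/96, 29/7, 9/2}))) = ProductSet(Range(1, 7, 1), {-1})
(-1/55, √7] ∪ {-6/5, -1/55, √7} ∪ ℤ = ℤ ∪ {-6/5} ∪ [-1/55, √7]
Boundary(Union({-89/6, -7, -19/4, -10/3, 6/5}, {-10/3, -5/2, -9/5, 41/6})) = {-89/6, -7, -19/4, -10/3, -5/2, -9/5, 6/5, 41/6}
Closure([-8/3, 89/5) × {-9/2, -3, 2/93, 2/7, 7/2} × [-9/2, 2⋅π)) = [-8/3, 89/5] × {-9/2, -3, 2/93, 2/7, 7/2} × [-9/2, 2⋅π]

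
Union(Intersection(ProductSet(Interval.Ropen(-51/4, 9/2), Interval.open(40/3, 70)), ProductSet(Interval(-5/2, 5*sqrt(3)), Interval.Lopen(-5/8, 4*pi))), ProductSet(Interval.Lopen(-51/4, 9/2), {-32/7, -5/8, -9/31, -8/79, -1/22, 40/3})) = ProductSet(Interval.Lopen(-51/4, 9/2), {-32/7, -5/8, -9/31, -8/79, -1/22, 40/3})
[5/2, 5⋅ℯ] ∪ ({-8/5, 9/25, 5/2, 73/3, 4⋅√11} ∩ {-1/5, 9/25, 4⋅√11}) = {9/25} ∪ [5/2, 5⋅ℯ]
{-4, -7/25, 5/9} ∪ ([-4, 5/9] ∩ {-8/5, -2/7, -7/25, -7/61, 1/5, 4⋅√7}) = {-4, -8/5, -2/7, -7/25, -7/61, 1/5, 5/9}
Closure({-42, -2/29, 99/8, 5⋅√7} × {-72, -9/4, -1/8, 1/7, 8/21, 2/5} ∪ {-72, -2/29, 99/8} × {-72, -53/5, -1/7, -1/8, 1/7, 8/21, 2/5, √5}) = ({-72, -2/29, 99/8} × {-72, -53/5, -1/7, -1/8, 1/7, 8/21, 2/5, √5}) ∪ ({-42, -2/29, 99/8, 5⋅√7} × {-72, -9/4, -1/8, 1/7, 8/21, 2/5})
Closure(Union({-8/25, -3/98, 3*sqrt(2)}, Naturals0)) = Union({-8/25, -3/98, 3*sqrt(2)}, Naturals0)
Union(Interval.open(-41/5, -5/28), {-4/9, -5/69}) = Union({-5/69}, Interval.open(-41/5, -5/28))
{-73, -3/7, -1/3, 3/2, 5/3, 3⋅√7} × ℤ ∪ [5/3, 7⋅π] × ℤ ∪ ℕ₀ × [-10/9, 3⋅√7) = (ℕ₀ × [-10/9, 3⋅√7)) ∪ (({-73, -3/7, -1/3, 3/2} ∪ [5/3, 7⋅π]) × ℤ)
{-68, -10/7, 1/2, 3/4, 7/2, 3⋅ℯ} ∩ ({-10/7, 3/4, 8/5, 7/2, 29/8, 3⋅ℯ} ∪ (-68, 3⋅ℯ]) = {-10/7, 1/2, 3/4, 7/2, 3⋅ℯ}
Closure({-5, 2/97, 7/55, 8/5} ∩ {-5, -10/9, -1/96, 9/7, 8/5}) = {-5, 8/5}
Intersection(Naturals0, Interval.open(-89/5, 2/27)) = Range(0, 1, 1)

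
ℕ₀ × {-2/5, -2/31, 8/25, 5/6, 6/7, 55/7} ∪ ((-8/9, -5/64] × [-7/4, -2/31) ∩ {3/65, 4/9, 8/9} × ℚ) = ℕ₀ × {-2/5, -2/31, 8/25, 5/6, 6/7, 55/7}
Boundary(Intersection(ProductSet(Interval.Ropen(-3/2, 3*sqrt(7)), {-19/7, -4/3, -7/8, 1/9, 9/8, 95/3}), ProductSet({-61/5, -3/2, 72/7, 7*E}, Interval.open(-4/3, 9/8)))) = ProductSet({-3/2}, {-7/8, 1/9})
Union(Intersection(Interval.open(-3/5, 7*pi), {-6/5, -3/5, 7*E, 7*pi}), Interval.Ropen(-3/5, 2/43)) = Union({7*E}, Interval.Ropen(-3/5, 2/43))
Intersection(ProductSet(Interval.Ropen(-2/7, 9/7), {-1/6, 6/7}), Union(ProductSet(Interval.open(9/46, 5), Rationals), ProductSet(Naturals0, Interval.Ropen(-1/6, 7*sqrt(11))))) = ProductSet(Union(Interval.open(9/46, 9/7), Range(0, 2, 1)), {-1/6, 6/7})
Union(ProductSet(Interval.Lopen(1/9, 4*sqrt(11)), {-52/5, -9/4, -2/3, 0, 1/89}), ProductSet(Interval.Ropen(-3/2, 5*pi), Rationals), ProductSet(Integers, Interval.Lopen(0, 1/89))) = Union(ProductSet(Integers, Interval.Lopen(0, 1/89)), ProductSet(Interval.Ropen(-3/2, 5*pi), Rationals))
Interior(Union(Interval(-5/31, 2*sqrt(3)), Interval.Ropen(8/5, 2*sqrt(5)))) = Interval.open(-5/31, 2*sqrt(5))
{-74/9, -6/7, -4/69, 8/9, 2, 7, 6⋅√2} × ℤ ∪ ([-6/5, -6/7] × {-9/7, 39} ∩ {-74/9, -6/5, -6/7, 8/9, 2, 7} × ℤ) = ({-6/5, -6/7} × {39}) ∪ ({-74/9, -6/7, -4/69, 8/9, 2, 7, 6⋅√2} × ℤ)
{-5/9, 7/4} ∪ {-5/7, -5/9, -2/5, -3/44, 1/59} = {-5/7, -5/9, -2/5, -3/44, 1/59, 7/4}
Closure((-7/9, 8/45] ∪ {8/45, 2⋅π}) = [-7/9, 8/45] ∪ {2⋅π}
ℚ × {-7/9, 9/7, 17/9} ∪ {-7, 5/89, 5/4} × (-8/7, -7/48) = (ℚ × {-7/9, 9/7, 17/9}) ∪ ({-7, 5/89, 5/4} × (-8/7, -7/48))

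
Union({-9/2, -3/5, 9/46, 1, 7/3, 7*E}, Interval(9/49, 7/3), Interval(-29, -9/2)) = Union({-3/5, 7*E}, Interval(-29, -9/2), Interval(9/49, 7/3))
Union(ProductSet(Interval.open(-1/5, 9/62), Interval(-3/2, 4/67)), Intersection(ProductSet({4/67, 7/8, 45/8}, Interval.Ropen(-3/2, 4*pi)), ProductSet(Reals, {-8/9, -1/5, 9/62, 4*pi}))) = Union(ProductSet({4/67, 7/8, 45/8}, {-8/9, -1/5, 9/62}), ProductSet(Interval.open(-1/5, 9/62), Interval(-3/2, 4/67)))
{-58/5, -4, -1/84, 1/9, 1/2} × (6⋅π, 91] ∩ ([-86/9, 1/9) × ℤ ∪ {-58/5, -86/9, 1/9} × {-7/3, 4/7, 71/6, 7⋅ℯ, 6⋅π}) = ({-58/5, 1/9} × {7⋅ℯ}) ∪ ({-4, -1/84} × {19, 20, …, 91})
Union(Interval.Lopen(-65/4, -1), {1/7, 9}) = Union({1/7, 9}, Interval.Lopen(-65/4, -1))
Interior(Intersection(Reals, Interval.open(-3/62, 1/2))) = Interval.open(-3/62, 1/2)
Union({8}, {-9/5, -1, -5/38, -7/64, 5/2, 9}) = {-9/5, -1, -5/38, -7/64, 5/2, 8, 9}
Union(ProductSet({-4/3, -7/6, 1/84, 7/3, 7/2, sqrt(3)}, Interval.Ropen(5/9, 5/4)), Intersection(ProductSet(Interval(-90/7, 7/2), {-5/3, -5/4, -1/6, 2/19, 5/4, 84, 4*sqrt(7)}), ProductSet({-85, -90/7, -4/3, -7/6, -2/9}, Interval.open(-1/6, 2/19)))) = ProductSet({-4/3, -7/6, 1/84, 7/3, 7/2, sqrt(3)}, Interval.Ropen(5/9, 5/4))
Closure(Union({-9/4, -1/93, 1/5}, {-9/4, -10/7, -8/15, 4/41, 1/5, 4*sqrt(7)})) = {-9/4, -10/7, -8/15, -1/93, 4/41, 1/5, 4*sqrt(7)}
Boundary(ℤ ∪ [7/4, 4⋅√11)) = {7/4, 4⋅√11} ∪ (ℤ \ (7/4, 4⋅√11))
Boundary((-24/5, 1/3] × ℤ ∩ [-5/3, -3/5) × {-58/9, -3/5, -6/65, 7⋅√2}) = ∅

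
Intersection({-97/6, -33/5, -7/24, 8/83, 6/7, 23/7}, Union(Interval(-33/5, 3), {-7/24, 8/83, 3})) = {-33/5, -7/24, 8/83, 6/7}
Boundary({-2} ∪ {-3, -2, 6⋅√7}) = {-3, -2, 6⋅√7}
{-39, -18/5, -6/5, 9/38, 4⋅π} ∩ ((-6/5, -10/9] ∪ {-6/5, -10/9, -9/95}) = {-6/5}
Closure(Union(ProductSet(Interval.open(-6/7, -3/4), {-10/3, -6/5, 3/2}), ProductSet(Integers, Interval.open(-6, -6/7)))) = Union(ProductSet(Integers, Interval(-6, -6/7)), ProductSet(Interval(-6/7, -3/4), {-10/3, -6/5, 3/2}))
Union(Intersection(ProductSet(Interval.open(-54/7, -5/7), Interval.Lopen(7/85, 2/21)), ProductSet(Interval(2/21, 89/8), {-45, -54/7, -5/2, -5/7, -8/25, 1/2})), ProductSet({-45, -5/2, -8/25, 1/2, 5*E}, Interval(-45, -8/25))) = ProductSet({-45, -5/2, -8/25, 1/2, 5*E}, Interval(-45, -8/25))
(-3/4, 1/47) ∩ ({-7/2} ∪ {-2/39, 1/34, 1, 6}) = {-2/39}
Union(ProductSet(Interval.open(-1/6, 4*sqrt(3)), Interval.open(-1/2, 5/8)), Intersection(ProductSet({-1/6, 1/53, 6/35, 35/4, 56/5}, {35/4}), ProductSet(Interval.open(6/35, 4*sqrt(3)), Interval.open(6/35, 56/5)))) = ProductSet(Interval.open(-1/6, 4*sqrt(3)), Interval.open(-1/2, 5/8))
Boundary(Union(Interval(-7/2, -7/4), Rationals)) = Union(Interval(-oo, -7/2), Interval(-7/4, oo))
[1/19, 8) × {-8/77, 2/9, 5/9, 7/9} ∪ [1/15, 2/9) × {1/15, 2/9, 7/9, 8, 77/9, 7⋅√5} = ([1/19, 8) × {-8/77, 2/9, 5/9, 7/9}) ∪ ([1/15, 2/9) × {1/15, 2/9, 7/9, 8, 77/9, 7⋅√5})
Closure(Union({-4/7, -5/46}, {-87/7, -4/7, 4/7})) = {-87/7, -4/7, -5/46, 4/7}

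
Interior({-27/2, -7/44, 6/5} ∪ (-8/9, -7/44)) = (-8/9, -7/44)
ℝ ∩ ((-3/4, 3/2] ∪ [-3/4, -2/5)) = [-3/4, 3/2]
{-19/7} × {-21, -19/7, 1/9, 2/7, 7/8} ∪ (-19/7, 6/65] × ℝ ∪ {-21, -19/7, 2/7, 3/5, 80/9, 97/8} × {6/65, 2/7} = ((-19/7, 6/65] × ℝ) ∪ ({-19/7} × {-21, -19/7, 1/9, 2/7, 7/8}) ∪ ({-21, -19/7, 2/7, 3/5, 80/9, 97/8} × {6/65, 2/7})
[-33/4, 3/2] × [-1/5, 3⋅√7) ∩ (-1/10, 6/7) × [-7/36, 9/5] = (-1/10, 6/7) × [-7/36, 9/5]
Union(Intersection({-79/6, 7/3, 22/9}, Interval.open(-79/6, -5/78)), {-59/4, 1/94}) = {-59/4, 1/94}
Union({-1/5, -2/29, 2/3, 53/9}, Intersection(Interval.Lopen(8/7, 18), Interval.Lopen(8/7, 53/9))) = Union({-1/5, -2/29, 2/3}, Interval.Lopen(8/7, 53/9))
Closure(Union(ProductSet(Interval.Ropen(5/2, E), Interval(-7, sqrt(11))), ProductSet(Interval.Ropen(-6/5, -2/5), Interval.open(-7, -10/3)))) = Union(ProductSet({-6/5, -2/5}, Interval(-7, -10/3)), ProductSet(Interval(-6/5, -2/5), {-7, -10/3}), ProductSet(Interval.Ropen(-6/5, -2/5), Interval.open(-7, -10/3)), ProductSet(Interval(5/2, E), Interval(-7, sqrt(11))))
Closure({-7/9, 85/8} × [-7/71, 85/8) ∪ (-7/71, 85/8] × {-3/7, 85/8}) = ({-7/9, 85/8} × [-7/71, 85/8]) ∪ ([-7/71, 85/8] × {-3/7, 85/8})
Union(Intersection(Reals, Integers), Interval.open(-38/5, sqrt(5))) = Union(Integers, Interval.open(-38/5, sqrt(5)))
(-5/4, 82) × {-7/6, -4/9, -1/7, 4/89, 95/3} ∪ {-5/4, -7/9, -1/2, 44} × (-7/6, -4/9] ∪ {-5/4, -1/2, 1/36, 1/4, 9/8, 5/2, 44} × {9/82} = ({-5/4, -7/9, -1/2, 44} × (-7/6, -4/9]) ∪ ({-5/4, -1/2, 1/36, 1/4, 9/8, 5/2, 44} × {9/82}) ∪ ((-5/4, 82) × {-7/6, -4/9, -1/7, 4/89, 95/3})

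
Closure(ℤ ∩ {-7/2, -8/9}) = ∅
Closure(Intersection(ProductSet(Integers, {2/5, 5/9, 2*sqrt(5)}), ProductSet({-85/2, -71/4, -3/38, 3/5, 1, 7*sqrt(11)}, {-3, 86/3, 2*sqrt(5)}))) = ProductSet({1}, {2*sqrt(5)})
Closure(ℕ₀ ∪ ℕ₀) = ℕ₀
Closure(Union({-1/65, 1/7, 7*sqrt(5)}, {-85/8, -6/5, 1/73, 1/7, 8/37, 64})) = {-85/8, -6/5, -1/65, 1/73, 1/7, 8/37, 64, 7*sqrt(5)}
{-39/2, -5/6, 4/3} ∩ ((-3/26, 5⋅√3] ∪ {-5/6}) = {-5/6, 4/3}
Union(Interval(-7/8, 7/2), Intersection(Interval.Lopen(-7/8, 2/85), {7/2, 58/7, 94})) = Interval(-7/8, 7/2)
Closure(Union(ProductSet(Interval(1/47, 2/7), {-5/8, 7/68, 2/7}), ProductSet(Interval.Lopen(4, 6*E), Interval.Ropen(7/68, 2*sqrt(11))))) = Union(ProductSet({4, 6*E}, Interval(7/68, 2*sqrt(11))), ProductSet(Interval(1/47, 2/7), {-5/8, 7/68, 2/7}), ProductSet(Interval(4, 6*E), {7/68, 2*sqrt(11)}), ProductSet(Interval.Lopen(4, 6*E), Interval.Ropen(7/68, 2*sqrt(11))))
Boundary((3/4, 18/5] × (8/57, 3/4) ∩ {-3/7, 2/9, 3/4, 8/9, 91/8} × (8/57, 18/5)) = {8/9} × [8/57, 3/4]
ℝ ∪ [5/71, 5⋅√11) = (-∞, ∞)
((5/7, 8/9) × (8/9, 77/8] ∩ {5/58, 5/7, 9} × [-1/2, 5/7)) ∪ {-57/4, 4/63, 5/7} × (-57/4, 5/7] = {-57/4, 4/63, 5/7} × (-57/4, 5/7]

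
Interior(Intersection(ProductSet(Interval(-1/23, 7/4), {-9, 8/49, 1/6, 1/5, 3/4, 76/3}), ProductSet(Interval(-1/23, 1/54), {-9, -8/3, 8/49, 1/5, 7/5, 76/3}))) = EmptySet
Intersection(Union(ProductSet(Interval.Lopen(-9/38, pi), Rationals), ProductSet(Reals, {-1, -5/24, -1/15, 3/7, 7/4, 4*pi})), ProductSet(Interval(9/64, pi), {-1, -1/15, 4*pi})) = ProductSet(Interval(9/64, pi), {-1, -1/15, 4*pi})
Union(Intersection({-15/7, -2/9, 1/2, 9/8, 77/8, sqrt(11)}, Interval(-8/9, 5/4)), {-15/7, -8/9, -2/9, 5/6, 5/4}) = {-15/7, -8/9, -2/9, 1/2, 5/6, 9/8, 5/4}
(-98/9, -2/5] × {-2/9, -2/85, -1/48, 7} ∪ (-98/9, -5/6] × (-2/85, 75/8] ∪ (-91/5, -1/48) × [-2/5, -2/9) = ((-91/5, -1/48) × [-2/5, -2/9)) ∪ ((-98/9, -5/6] × (-2/85, 75/8]) ∪ ((-98/9, -2/5] × {-2/9, -2/85, -1/48, 7})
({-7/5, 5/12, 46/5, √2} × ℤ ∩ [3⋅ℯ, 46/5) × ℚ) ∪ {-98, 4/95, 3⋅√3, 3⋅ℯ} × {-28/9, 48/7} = {-98, 4/95, 3⋅√3, 3⋅ℯ} × {-28/9, 48/7}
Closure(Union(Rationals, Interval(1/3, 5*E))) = Union(Interval(-oo, oo), Rationals)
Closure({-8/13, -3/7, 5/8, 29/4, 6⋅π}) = {-8/13, -3/7, 5/8, 29/4, 6⋅π}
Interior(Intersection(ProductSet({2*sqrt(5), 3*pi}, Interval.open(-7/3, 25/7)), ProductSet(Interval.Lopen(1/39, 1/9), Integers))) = EmptySet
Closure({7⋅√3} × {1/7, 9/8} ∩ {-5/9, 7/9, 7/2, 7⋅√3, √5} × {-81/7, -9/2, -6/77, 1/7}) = {7⋅√3} × {1/7}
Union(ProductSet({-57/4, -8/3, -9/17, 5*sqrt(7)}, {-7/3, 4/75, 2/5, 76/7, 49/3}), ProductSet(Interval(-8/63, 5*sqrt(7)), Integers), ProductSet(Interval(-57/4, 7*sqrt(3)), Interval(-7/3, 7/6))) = Union(ProductSet({-57/4, -8/3, -9/17, 5*sqrt(7)}, {-7/3, 4/75, 2/5, 76/7, 49/3}), ProductSet(Interval(-57/4, 7*sqrt(3)), Interval(-7/3, 7/6)), ProductSet(Interval(-8/63, 5*sqrt(7)), Integers))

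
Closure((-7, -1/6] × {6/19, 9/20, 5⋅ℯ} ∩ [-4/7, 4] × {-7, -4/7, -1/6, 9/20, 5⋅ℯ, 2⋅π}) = [-4/7, -1/6] × {9/20, 5⋅ℯ}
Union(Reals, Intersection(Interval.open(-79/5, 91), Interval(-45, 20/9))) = Interval(-oo, oo)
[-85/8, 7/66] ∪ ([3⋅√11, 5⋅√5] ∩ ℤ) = [-85/8, 7/66] ∪ {10, 11}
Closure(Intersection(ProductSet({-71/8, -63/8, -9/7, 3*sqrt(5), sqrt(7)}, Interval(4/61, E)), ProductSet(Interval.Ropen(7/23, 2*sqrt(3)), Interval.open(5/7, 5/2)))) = ProductSet({sqrt(7)}, Interval(5/7, 5/2))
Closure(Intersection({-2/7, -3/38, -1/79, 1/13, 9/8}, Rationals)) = {-2/7, -3/38, -1/79, 1/13, 9/8}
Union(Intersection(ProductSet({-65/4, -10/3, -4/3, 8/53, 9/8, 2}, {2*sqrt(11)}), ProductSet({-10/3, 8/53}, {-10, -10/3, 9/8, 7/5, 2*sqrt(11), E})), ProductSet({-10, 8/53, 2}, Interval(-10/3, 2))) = Union(ProductSet({-10/3, 8/53}, {2*sqrt(11)}), ProductSet({-10, 8/53, 2}, Interval(-10/3, 2)))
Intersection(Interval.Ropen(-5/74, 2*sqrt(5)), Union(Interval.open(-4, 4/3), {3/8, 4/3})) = Interval(-5/74, 4/3)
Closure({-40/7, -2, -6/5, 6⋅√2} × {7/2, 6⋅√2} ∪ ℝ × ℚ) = ℝ × ℝ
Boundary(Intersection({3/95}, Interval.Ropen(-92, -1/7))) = EmptySet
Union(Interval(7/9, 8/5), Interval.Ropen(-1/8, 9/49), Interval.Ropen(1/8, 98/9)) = Interval.Ropen(-1/8, 98/9)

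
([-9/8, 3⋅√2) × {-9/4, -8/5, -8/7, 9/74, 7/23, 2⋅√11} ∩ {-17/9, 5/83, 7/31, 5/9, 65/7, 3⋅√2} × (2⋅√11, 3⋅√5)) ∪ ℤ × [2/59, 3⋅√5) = ℤ × [2/59, 3⋅√5)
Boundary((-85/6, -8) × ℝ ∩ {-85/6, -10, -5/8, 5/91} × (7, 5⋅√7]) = {-10} × [7, 5⋅√7]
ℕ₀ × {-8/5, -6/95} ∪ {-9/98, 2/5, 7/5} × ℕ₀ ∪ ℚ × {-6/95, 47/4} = (ℕ₀ × {-8/5, -6/95}) ∪ (ℚ × {-6/95, 47/4}) ∪ ({-9/98, 2/5, 7/5} × ℕ₀)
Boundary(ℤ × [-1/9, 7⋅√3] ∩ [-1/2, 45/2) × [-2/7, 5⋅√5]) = {0, 1, …, 22} × [-1/9, 5⋅√5]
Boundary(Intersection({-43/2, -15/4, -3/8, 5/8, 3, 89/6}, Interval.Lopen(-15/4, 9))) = {-3/8, 5/8, 3}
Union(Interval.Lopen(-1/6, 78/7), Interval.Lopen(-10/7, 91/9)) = Interval.Lopen(-10/7, 78/7)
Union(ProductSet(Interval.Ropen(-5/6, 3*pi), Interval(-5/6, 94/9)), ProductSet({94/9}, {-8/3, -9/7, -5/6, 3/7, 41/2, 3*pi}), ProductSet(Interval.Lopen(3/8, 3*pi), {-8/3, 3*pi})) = Union(ProductSet({94/9}, {-8/3, -9/7, -5/6, 3/7, 41/2, 3*pi}), ProductSet(Interval.Ropen(-5/6, 3*pi), Interval(-5/6, 94/9)), ProductSet(Interval.Lopen(3/8, 3*pi), {-8/3, 3*pi}))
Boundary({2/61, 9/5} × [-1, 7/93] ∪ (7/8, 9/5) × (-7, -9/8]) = ({2/61, 9/5} × [-1, 7/93]) ∪ ({7/8, 9/5} × [-7, -9/8]) ∪ ([7/8, 9/5] × {-7, -9/8})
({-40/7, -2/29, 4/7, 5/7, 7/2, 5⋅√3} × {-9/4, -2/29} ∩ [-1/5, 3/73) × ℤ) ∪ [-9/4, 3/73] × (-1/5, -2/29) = [-9/4, 3/73] × (-1/5, -2/29)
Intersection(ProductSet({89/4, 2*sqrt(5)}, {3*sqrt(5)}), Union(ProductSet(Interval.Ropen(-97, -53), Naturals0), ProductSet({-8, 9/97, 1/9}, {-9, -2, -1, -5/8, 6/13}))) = EmptySet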